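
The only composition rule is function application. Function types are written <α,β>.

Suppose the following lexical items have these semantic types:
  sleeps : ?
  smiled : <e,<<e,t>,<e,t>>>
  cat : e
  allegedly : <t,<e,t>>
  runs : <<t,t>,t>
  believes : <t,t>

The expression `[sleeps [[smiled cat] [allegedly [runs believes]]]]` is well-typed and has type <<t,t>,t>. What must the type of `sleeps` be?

[sleeps [[smiled cat] [allegedly [runs believes]]]] must have type <<t,t>,t>. The sister [[smiled cat] [allegedly [runs believes]]] has type <e,t>; that is not a function onto <<t,t>,t>, so sleeps must be the functor, of type <<e,t>,<<t,t>,t>>.

<<e,t>,<<t,t>,t>>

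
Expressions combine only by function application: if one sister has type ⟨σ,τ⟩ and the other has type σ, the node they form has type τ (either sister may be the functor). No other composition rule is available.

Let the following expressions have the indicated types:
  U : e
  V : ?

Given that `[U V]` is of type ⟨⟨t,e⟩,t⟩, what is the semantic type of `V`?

[U V] is required to be ⟨⟨t,e⟩,t⟩. U : e cannot yield ⟨⟨t,e⟩,t⟩ as functor, so V : ⟨e,⟨⟨t,e⟩,t⟩⟩.

⟨e,⟨⟨t,e⟩,t⟩⟩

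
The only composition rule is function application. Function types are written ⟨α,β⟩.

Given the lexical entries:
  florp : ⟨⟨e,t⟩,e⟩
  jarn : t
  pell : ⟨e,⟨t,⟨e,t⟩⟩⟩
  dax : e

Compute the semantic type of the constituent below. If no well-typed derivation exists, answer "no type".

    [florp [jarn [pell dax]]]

[pell dax]: ⟨e,⟨t,⟨e,t⟩⟩⟩ applied to e yields ⟨t,⟨e,t⟩⟩.
[jarn [pell dax]]: ⟨t,⟨e,t⟩⟩ applied to t yields ⟨e,t⟩.
[florp [jarn [pell dax]]]: ⟨⟨e,t⟩,e⟩ applied to ⟨e,t⟩ yields e.

e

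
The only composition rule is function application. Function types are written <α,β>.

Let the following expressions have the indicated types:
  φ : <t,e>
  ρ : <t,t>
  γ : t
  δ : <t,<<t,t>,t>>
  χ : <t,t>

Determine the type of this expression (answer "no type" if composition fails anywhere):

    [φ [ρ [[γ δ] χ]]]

e

At [γ δ], δ : <t,<<t,t>,t>> takes γ : t, giving <<t,t>,t>.
At [[γ δ] χ], [γ δ] : <<t,t>,t> takes χ : <t,t>, giving t.
At [ρ [[γ δ] χ]], ρ : <t,t> takes [[γ δ] χ] : t, giving t.
At [φ [ρ [[γ δ] χ]]], φ : <t,e> takes [ρ [[γ δ] χ]] : t, giving e.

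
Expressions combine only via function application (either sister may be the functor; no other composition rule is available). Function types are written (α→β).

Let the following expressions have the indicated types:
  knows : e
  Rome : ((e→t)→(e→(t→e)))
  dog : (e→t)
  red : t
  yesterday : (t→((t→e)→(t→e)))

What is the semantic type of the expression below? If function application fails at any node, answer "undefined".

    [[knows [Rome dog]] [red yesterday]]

[Rome dog]: ((e→t)→(e→(t→e))) applied to (e→t) yields (e→(t→e)).
[knows [Rome dog]]: (e→(t→e)) applied to e yields (t→e).
[red yesterday]: (t→((t→e)→(t→e))) applied to t yields ((t→e)→(t→e)).
[[knows [Rome dog]] [red yesterday]]: ((t→e)→(t→e)) applied to (t→e) yields (t→e).

(t→e)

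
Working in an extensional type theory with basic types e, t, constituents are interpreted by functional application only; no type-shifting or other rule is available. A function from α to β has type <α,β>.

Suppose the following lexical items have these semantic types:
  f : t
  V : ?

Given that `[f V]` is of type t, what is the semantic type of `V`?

<t,t>

At [f V] (required: t): f is t, which is not a function with range t; hence V is the functor — type <t,t>.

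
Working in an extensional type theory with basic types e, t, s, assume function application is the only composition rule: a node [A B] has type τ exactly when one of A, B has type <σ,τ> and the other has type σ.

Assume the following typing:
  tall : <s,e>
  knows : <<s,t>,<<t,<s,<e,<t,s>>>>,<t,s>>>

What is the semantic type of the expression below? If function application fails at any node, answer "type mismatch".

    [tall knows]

type mismatch

[tall knows]: <s,e> with <<s,t>,<<t,<s,<e,<t,s>>>>,<t,s>>> — neither is a function whose domain matches the other; composition fails here.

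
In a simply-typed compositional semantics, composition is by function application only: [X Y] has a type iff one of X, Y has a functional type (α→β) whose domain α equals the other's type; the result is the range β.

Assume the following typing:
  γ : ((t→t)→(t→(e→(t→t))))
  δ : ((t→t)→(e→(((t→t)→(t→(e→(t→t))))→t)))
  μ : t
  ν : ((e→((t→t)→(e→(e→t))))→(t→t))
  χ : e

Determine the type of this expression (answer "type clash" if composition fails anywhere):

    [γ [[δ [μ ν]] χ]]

type clash

[μ ν]: t with ((e→((t→t)→(e→(e→t))))→(t→t)) — neither is a function whose domain matches the other; composition fails here.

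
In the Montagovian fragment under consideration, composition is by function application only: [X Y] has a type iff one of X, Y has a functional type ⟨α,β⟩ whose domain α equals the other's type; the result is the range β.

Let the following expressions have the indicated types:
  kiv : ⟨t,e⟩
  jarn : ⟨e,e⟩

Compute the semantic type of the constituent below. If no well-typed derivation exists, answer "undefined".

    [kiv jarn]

[kiv jarn]: ⟨t,e⟩ with ⟨e,e⟩ — neither is a function whose domain matches the other; composition fails here.

undefined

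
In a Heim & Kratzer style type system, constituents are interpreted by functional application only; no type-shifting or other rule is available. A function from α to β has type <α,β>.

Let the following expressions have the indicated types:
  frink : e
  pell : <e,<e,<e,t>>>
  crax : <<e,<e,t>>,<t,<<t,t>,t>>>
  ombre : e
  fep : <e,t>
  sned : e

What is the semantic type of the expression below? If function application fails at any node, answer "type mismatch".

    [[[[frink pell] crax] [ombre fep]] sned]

type mismatch

At [frink pell], pell : <e,<e,<e,t>>> takes frink : e, giving <e,<e,t>>.
At [[frink pell] crax], crax : <<e,<e,t>>,<t,<<t,t>,t>>> takes [frink pell] : <e,<e,t>>, giving <t,<<t,t>,t>>.
At [ombre fep], fep : <e,t> takes ombre : e, giving t.
At [[[frink pell] crax] [ombre fep]], [[frink pell] crax] : <t,<<t,t>,t>> takes [ombre fep] : t, giving <<t,t>,t>.
[[[[frink pell] crax] [ombre fep]] sned]: <<t,t>,t> with e — neither is a function whose domain matches the other; composition fails here.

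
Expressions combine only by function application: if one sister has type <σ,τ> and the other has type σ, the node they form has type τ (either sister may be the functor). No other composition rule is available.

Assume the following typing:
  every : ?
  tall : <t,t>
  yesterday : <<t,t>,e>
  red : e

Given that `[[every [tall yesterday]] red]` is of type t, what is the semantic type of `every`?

For [[every [tall yesterday]] red] to have type t with red of type e, [every [tall yesterday]] must be the function: [every [tall yesterday]] : <e,t>.
For [every [tall yesterday]] to have type <e,t> with [tall yesterday] of type e, every must be the function: every : <e,<e,t>>.

<e,<e,t>>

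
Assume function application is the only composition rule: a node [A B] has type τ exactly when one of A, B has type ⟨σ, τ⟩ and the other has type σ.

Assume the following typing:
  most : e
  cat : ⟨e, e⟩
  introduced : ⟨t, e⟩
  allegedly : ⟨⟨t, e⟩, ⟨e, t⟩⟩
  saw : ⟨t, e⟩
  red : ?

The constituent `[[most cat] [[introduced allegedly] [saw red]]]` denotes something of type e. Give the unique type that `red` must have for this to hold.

⟨⟨t, e⟩, ⟨⟨e, t⟩, ⟨e, e⟩⟩⟩

For [[most cat] [[introduced allegedly] [saw red]]] to have type e with [most cat] of type e, [[introduced allegedly] [saw red]] must be the function: [[introduced allegedly] [saw red]] : ⟨e, e⟩.
For [[introduced allegedly] [saw red]] to have type ⟨e, e⟩ with [introduced allegedly] of type ⟨e, t⟩, [saw red] must be the function: [saw red] : ⟨⟨e, t⟩, ⟨e, e⟩⟩.
For [saw red] to have type ⟨⟨e, t⟩, ⟨e, e⟩⟩ with saw of type ⟨t, e⟩, red must be the function: red : ⟨⟨t, e⟩, ⟨⟨e, t⟩, ⟨e, e⟩⟩⟩.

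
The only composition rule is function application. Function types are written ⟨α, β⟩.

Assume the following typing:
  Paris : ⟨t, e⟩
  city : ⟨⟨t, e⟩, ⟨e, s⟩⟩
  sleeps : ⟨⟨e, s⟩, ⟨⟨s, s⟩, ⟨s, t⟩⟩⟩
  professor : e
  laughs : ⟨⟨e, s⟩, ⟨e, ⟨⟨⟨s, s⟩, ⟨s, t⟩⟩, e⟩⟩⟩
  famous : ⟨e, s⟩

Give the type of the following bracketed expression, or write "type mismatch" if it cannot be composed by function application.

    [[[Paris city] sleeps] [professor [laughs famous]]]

At [Paris city], city : ⟨⟨t, e⟩, ⟨e, s⟩⟩ takes Paris : ⟨t, e⟩, giving ⟨e, s⟩.
At [[Paris city] sleeps], sleeps : ⟨⟨e, s⟩, ⟨⟨s, s⟩, ⟨s, t⟩⟩⟩ takes [Paris city] : ⟨e, s⟩, giving ⟨⟨s, s⟩, ⟨s, t⟩⟩.
At [laughs famous], laughs : ⟨⟨e, s⟩, ⟨e, ⟨⟨⟨s, s⟩, ⟨s, t⟩⟩, e⟩⟩⟩ takes famous : ⟨e, s⟩, giving ⟨e, ⟨⟨⟨s, s⟩, ⟨s, t⟩⟩, e⟩⟩.
At [professor [laughs famous]], [laughs famous] : ⟨e, ⟨⟨⟨s, s⟩, ⟨s, t⟩⟩, e⟩⟩ takes professor : e, giving ⟨⟨⟨s, s⟩, ⟨s, t⟩⟩, e⟩.
At [[[Paris city] sleeps] [professor [laughs famous]]], [professor [laughs famous]] : ⟨⟨⟨s, s⟩, ⟨s, t⟩⟩, e⟩ takes [[Paris city] sleeps] : ⟨⟨s, s⟩, ⟨s, t⟩⟩, giving e.

e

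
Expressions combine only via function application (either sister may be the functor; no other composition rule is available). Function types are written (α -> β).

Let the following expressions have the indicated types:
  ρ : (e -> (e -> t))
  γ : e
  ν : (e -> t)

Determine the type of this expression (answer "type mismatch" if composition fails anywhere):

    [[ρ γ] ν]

type mismatch

[ρ γ] — ρ of type (e -> (e -> t)) combines with γ of type e: type (e -> t).
[[ρ γ] ν]: (e -> t) with (e -> t) — neither is a function whose domain matches the other; composition fails here.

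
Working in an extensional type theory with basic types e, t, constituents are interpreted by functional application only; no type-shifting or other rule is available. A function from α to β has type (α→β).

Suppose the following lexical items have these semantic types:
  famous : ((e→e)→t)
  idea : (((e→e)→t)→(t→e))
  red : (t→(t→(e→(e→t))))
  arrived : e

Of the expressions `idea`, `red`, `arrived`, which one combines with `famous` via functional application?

idea — combines: idea : (((e→e)→t)→(t→e)) takes famous : ((e→e)→t) as argument, giving (t→e).
red : (t→(t→(e→(e→t)))) — neither side's domain matches the other.
arrived : e — neither side's domain matches the other.

idea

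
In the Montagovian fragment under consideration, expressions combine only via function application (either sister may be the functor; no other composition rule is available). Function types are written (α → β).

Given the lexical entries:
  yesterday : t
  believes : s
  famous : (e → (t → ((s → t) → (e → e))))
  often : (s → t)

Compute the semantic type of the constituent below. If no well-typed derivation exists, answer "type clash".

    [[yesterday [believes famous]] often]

type clash

At [believes famous]: neither s nor (e → (t → ((s → t) → (e → e)))) can take the other as argument; the node is ill-typed.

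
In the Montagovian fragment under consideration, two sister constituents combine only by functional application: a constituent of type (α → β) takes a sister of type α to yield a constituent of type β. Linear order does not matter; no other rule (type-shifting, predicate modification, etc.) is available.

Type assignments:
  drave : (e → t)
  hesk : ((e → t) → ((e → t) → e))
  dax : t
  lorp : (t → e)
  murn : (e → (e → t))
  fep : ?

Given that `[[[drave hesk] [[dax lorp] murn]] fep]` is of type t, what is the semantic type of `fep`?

(e → t)

For [[[drave hesk] [[dax lorp] murn]] fep] to have type t with [[drave hesk] [[dax lorp] murn]] of type e, fep must be the function: fep : (e → t).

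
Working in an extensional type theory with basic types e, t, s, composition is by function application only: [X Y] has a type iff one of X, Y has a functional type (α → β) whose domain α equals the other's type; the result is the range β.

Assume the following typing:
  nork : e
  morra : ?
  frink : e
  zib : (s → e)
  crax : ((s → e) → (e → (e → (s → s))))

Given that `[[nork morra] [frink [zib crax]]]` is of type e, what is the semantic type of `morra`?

[[nork morra] [frink [zib crax]]] must have type e. The sister [frink [zib crax]] has type (e → (s → s)); that is not a function onto e, so [nork morra] must be the functor, of type ((e → (s → s)) → e).
[nork morra] must have type ((e → (s → s)) → e). The sister nork has type e; that is not a function onto ((e → (s → s)) → e), so morra must be the functor, of type (e → ((e → (s → s)) → e)).

(e → ((e → (s → s)) → e))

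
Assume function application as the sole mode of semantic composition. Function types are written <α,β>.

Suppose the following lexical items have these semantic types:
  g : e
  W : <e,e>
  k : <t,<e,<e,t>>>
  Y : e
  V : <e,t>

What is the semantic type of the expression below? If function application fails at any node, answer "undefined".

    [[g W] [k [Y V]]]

[g W]: functor W : <e,e>, argument g : e; result e.
[Y V]: functor V : <e,t>, argument Y : e; result t.
[k [Y V]]: functor k : <t,<e,<e,t>>>, argument [Y V] : t; result <e,<e,t>>.
[[g W] [k [Y V]]]: functor [k [Y V]] : <e,<e,t>>, argument [g W] : e; result <e,t>.

<e,t>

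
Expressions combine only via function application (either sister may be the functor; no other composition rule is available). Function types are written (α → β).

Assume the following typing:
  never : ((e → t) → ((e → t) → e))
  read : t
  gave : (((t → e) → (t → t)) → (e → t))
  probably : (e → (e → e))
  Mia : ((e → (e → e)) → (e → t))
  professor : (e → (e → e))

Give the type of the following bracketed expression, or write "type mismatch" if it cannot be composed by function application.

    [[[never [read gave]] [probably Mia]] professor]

type mismatch

[read gave]: t with (((t → e) → (t → t)) → (e → t)) — neither is a function whose domain matches the other; composition fails here.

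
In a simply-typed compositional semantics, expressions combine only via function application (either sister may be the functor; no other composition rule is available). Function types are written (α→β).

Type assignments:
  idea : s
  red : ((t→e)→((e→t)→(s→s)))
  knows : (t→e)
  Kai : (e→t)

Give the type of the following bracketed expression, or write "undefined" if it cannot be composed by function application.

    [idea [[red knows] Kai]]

s

[red knows]: red is ((t→e)→((e→t)→(s→s))), knows is (t→e); result ((e→t)→(s→s)).
[[red knows] Kai]: [red knows] is ((e→t)→(s→s)), Kai is (e→t); result (s→s).
[idea [[red knows] Kai]]: [[red knows] Kai] is (s→s), idea is s; result s.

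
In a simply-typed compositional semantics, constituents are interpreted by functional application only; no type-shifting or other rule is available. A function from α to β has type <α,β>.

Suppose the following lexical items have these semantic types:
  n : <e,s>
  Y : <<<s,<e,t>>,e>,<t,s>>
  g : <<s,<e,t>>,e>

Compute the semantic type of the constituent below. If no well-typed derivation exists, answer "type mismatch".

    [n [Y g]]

At [Y g], Y : <<<s,<e,t>>,e>,<t,s>> takes g : <<s,<e,t>>,e>, giving <t,s>.
[n [Y g]]: <e,s> with <t,s> — neither is a function whose domain matches the other; composition fails here.

type mismatch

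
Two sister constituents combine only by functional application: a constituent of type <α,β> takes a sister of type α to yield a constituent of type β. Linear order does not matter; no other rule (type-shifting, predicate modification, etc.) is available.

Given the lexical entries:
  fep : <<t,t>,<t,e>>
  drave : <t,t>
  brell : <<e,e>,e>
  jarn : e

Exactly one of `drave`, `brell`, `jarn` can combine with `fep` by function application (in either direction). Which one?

drave

drave — combines: fep : <<t,t>,<t,e>> takes drave : <t,t> as argument, giving <t,e>.
brell : <<e,e>,e> — neither side's domain matches the other.
jarn : e — neither side's domain matches the other.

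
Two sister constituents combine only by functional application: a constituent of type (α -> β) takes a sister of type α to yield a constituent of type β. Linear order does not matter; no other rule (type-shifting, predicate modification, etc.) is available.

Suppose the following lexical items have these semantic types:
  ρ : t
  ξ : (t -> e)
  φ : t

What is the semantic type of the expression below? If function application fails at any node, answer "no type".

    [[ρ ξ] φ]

no type

[ρ ξ] — ξ of type (t -> e) combines with ρ of type t: type e.
At [[ρ ξ] φ]: neither e nor t can take the other as argument; the node is ill-typed.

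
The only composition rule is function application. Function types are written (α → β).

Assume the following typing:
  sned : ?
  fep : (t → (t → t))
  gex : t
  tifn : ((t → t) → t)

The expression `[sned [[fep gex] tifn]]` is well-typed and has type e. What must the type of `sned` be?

At [sned [[fep gex] tifn]] (required: e): [[fep gex] tifn] is t, which is not a function with range e; hence sned is the functor — type (t → e).

(t → e)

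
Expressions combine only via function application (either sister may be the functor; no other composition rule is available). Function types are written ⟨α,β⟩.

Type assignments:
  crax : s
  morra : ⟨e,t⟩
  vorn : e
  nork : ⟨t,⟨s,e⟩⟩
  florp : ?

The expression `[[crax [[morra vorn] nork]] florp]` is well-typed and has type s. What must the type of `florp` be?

⟨e,s⟩

For [[crax [[morra vorn] nork]] florp] to have type s with [crax [[morra vorn] nork]] of type e, florp must be the function: florp : ⟨e,s⟩.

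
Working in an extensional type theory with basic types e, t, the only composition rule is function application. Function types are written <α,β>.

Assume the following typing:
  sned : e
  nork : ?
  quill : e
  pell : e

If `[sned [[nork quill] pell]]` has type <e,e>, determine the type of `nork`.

<e,<e,<e,<e,e>>>>

[sned [[nork quill] pell]] is required to be <e,e>. sned : e cannot yield <e,e> as functor, so [[nork quill] pell] : <e,<e,e>>.
[[nork quill] pell] is required to be <e,<e,e>>. pell : e cannot yield <e,<e,e>> as functor, so [nork quill] : <e,<e,<e,e>>>.
[nork quill] is required to be <e,<e,<e,e>>>. quill : e cannot yield <e,<e,<e,e>>> as functor, so nork : <e,<e,<e,<e,e>>>>.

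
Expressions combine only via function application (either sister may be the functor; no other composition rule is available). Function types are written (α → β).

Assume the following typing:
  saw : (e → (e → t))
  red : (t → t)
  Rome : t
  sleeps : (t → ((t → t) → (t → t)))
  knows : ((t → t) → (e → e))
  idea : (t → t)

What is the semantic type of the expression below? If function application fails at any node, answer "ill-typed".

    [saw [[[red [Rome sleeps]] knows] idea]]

ill-typed

[Rome sleeps]: sleeps is (t → ((t → t) → (t → t))), Rome is t; result ((t → t) → (t → t)).
[red [Rome sleeps]]: [Rome sleeps] is ((t → t) → (t → t)), red is (t → t); result (t → t).
[[red [Rome sleeps]] knows]: knows is ((t → t) → (e → e)), [red [Rome sleeps]] is (t → t); result (e → e).
[[[red [Rome sleeps]] knows] idea]: (e → e) with (t → t) — neither is a function whose domain matches the other; composition fails here.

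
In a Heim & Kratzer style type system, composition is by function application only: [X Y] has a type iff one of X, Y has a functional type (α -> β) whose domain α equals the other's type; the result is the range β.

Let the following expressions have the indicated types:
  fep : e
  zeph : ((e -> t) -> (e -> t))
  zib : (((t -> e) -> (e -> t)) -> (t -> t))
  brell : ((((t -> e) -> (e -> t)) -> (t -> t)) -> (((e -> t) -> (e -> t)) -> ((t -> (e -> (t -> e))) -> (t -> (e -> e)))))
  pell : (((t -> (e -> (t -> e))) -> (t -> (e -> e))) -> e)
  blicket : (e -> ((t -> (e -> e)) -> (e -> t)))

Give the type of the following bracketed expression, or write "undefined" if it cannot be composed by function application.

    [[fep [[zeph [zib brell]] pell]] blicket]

undefined

[zib brell] — brell of type ((((t -> e) -> (e -> t)) -> (t -> t)) -> (((e -> t) -> (e -> t)) -> ((t -> (e -> (t -> e))) -> (t -> (e -> e))))) combines with zib of type (((t -> e) -> (e -> t)) -> (t -> t)): type (((e -> t) -> (e -> t)) -> ((t -> (e -> (t -> e))) -> (t -> (e -> e)))).
[zeph [zib brell]] — [zib brell] of type (((e -> t) -> (e -> t)) -> ((t -> (e -> (t -> e))) -> (t -> (e -> e)))) combines with zeph of type ((e -> t) -> (e -> t)): type ((t -> (e -> (t -> e))) -> (t -> (e -> e))).
[[zeph [zib brell]] pell] — pell of type (((t -> (e -> (t -> e))) -> (t -> (e -> e))) -> e) combines with [zeph [zib brell]] of type ((t -> (e -> (t -> e))) -> (t -> (e -> e))): type e.
[fep [[zeph [zib brell]] pell]]: e with e — neither is a function whose domain matches the other; composition fails here.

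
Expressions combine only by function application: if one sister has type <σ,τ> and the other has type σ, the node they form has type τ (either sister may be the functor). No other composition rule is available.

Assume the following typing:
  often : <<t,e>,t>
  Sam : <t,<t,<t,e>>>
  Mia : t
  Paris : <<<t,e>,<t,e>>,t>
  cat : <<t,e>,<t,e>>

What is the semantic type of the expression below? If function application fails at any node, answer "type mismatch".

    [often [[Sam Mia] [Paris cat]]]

At [Sam Mia], Sam : <t,<t,<t,e>>> takes Mia : t, giving <t,<t,e>>.
At [Paris cat], Paris : <<<t,e>,<t,e>>,t> takes cat : <<t,e>,<t,e>>, giving t.
At [[Sam Mia] [Paris cat]], [Sam Mia] : <t,<t,e>> takes [Paris cat] : t, giving <t,e>.
At [often [[Sam Mia] [Paris cat]]], often : <<t,e>,t> takes [[Sam Mia] [Paris cat]] : <t,e>, giving t.

t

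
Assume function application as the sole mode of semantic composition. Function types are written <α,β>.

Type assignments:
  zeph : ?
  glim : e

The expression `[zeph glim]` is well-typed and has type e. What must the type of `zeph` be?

<e,e>

For [zeph glim] to have type e with glim of type e, zeph must be the function: zeph : <e,e>.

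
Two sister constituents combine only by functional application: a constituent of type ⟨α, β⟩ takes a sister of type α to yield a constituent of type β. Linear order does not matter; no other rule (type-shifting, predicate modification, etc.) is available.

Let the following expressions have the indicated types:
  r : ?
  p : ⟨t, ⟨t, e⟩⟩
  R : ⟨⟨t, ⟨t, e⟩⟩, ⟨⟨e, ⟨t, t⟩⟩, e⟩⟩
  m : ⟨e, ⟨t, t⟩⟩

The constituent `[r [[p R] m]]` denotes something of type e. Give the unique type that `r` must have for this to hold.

[r [[p R] m]] must have type e. The sister [[p R] m] has type e; that is not a function onto e, so r must be the functor, of type ⟨e, e⟩.

⟨e, e⟩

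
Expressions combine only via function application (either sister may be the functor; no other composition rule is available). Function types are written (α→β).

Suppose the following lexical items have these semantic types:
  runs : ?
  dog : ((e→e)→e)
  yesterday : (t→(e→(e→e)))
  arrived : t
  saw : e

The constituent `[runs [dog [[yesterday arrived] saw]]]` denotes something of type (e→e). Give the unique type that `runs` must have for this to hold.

(e→(e→e))

At [runs [dog [[yesterday arrived] saw]]] (required: (e→e)): [dog [[yesterday arrived] saw]] is e, which is not a function with range (e→e); hence runs is the functor — type (e→(e→e)).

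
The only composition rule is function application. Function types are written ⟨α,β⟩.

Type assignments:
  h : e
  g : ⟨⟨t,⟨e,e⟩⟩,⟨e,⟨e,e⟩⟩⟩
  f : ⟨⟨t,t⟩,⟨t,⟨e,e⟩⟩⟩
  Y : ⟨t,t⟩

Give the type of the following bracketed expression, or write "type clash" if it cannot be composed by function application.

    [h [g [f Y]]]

[f Y] — f of type ⟨⟨t,t⟩,⟨t,⟨e,e⟩⟩⟩ combines with Y of type ⟨t,t⟩: type ⟨t,⟨e,e⟩⟩.
[g [f Y]] — g of type ⟨⟨t,⟨e,e⟩⟩,⟨e,⟨e,e⟩⟩⟩ combines with [f Y] of type ⟨t,⟨e,e⟩⟩: type ⟨e,⟨e,e⟩⟩.
[h [g [f Y]]] — [g [f Y]] of type ⟨e,⟨e,e⟩⟩ combines with h of type e: type ⟨e,e⟩.

⟨e,e⟩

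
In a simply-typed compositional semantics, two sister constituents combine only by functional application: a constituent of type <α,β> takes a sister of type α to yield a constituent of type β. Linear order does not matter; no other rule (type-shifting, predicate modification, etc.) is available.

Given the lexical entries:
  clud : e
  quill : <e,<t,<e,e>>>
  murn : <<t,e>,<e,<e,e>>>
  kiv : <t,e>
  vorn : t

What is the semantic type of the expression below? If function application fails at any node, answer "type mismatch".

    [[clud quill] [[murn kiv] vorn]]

type mismatch

[clud quill]: <e,<t,<e,e>>> applied to e yields <t,<e,e>>.
[murn kiv]: <<t,e>,<e,<e,e>>> applied to <t,e> yields <e,<e,e>>.
At [[murn kiv] vorn]: neither <e,<e,e>> nor t can take the other as argument; the node is ill-typed.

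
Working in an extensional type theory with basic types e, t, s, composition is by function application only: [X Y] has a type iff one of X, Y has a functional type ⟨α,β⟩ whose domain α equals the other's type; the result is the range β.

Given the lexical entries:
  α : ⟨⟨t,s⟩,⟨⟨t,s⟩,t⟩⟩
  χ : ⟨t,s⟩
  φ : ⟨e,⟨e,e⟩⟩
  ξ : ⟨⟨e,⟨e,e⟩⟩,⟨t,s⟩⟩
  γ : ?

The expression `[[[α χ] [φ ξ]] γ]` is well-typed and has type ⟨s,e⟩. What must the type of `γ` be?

⟨t,⟨s,e⟩⟩

[[[α χ] [φ ξ]] γ] must have type ⟨s,e⟩. The sister [[α χ] [φ ξ]] has type t; that is not a function onto ⟨s,e⟩, so γ must be the functor, of type ⟨t,⟨s,e⟩⟩.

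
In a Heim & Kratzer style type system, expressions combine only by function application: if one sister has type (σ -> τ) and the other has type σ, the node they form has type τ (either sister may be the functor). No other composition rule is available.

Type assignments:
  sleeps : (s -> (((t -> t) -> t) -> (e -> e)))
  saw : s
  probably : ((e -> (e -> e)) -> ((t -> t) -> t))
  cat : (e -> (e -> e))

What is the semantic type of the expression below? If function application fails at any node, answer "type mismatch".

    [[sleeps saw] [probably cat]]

At [sleeps saw], sleeps : (s -> (((t -> t) -> t) -> (e -> e))) takes saw : s, giving (((t -> t) -> t) -> (e -> e)).
At [probably cat], probably : ((e -> (e -> e)) -> ((t -> t) -> t)) takes cat : (e -> (e -> e)), giving ((t -> t) -> t).
At [[sleeps saw] [probably cat]], [sleeps saw] : (((t -> t) -> t) -> (e -> e)) takes [probably cat] : ((t -> t) -> t), giving (e -> e).

(e -> e)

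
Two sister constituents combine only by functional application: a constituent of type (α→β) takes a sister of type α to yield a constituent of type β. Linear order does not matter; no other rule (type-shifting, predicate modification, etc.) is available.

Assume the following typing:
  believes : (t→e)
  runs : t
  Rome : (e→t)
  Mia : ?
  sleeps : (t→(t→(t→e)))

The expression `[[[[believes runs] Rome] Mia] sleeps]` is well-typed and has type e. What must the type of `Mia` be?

(t→((t→(t→(t→e)))→e))

At [[[[believes runs] Rome] Mia] sleeps] (required: e): sleeps is (t→(t→(t→e))), which is not a function with range e; hence [[[believes runs] Rome] Mia] is the functor — type ((t→(t→(t→e)))→e).
At [[[believes runs] Rome] Mia] (required: ((t→(t→(t→e)))→e)): [[believes runs] Rome] is t, which is not a function with range ((t→(t→(t→e)))→e); hence Mia is the functor — type (t→((t→(t→(t→e)))→e)).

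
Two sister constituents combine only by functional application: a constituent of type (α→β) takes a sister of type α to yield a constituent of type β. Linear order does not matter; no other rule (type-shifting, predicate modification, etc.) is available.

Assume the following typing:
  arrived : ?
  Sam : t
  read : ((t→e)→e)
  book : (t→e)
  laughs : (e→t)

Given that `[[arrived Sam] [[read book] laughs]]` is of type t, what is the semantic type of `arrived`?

(t→(t→t))

[[arrived Sam] [[read book] laughs]] is required to be t. [[read book] laughs] : t cannot yield t as functor, so [arrived Sam] : (t→t).
[arrived Sam] is required to be (t→t). Sam : t cannot yield (t→t) as functor, so arrived : (t→(t→t)).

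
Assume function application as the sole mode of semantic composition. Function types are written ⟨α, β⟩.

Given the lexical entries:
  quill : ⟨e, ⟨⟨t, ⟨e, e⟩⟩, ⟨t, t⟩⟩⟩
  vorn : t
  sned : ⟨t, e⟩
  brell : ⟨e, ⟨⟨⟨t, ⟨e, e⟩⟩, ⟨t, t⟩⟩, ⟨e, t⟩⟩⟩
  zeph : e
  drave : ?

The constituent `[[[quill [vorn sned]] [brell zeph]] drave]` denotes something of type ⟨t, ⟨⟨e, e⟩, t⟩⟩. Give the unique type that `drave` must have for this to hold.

⟨⟨e, t⟩, ⟨t, ⟨⟨e, e⟩, t⟩⟩⟩

[[[quill [vorn sned]] [brell zeph]] drave] must have type ⟨t, ⟨⟨e, e⟩, t⟩⟩. The sister [[quill [vorn sned]] [brell zeph]] has type ⟨e, t⟩; that is not a function onto ⟨t, ⟨⟨e, e⟩, t⟩⟩, so drave must be the functor, of type ⟨⟨e, t⟩, ⟨t, ⟨⟨e, e⟩, t⟩⟩⟩.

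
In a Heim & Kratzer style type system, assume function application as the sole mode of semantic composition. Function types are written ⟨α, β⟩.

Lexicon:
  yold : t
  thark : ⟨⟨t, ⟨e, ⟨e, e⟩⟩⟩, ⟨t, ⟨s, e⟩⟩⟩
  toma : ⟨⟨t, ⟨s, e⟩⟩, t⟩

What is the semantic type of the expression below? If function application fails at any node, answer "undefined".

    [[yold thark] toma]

undefined

[yold thark]: t and ⟨⟨t, ⟨e, ⟨e, e⟩⟩⟩, ⟨t, ⟨s, e⟩⟩⟩ cannot combine by function application — type clash.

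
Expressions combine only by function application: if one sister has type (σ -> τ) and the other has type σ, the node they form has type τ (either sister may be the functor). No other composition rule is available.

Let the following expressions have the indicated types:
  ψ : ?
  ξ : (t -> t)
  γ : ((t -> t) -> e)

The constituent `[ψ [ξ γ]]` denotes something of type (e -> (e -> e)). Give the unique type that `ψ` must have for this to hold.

For [ψ [ξ γ]] to have type (e -> (e -> e)) with [ξ γ] of type e, ψ must be the function: ψ : (e -> (e -> (e -> e))).

(e -> (e -> (e -> e)))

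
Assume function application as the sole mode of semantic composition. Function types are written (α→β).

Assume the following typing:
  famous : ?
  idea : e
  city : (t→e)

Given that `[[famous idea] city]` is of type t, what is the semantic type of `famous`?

(e→((t→e)→t))

For [[famous idea] city] to have type t with city of type (t→e), [famous idea] must be the function: [famous idea] : ((t→e)→t).
For [famous idea] to have type ((t→e)→t) with idea of type e, famous must be the function: famous : (e→((t→e)→t)).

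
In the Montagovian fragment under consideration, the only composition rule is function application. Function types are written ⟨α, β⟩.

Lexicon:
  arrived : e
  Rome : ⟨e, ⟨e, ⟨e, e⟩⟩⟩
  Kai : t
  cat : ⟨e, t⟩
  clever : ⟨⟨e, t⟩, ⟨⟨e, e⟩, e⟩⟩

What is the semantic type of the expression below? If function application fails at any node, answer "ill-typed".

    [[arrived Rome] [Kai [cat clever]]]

ill-typed

[arrived Rome]: functor Rome : ⟨e, ⟨e, ⟨e, e⟩⟩⟩, argument arrived : e; result ⟨e, ⟨e, e⟩⟩.
[cat clever]: functor clever : ⟨⟨e, t⟩, ⟨⟨e, e⟩, e⟩⟩, argument cat : ⟨e, t⟩; result ⟨⟨e, e⟩, e⟩.
At [Kai [cat clever]]: neither t nor ⟨⟨e, e⟩, e⟩ can take the other as argument; the node is ill-typed.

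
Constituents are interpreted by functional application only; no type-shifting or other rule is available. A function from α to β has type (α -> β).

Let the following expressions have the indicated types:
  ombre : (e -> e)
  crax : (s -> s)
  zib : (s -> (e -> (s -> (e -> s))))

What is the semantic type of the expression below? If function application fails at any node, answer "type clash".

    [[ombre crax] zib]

type clash

[ombre crax]: (e -> e) and (s -> s) cannot combine by function application — type clash.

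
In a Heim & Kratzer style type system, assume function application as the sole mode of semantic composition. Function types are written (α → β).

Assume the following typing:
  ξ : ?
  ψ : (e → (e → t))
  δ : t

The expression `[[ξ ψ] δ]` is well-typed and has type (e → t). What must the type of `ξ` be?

For [[ξ ψ] δ] to have type (e → t) with δ of type t, [ξ ψ] must be the function: [ξ ψ] : (t → (e → t)).
For [ξ ψ] to have type (t → (e → t)) with ψ of type (e → (e → t)), ξ must be the function: ξ : ((e → (e → t)) → (t → (e → t))).

((e → (e → t)) → (t → (e → t)))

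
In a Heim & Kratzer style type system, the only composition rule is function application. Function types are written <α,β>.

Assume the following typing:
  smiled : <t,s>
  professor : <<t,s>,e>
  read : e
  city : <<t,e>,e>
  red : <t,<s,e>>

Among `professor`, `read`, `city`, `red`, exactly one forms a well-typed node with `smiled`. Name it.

professor — combines: professor : <<t,s>,e> takes smiled : <t,s> as argument, giving e.
read : e — does not combine with smiled.
city : <<t,e>,e> — does not combine with smiled.
red : <t,<s,e>> — does not combine with smiled.

professor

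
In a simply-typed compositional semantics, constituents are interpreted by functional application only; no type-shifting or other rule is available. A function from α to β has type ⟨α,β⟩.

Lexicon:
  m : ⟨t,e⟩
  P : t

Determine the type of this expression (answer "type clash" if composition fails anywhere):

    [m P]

e

[m P]: ⟨t,e⟩ applied to t yields e.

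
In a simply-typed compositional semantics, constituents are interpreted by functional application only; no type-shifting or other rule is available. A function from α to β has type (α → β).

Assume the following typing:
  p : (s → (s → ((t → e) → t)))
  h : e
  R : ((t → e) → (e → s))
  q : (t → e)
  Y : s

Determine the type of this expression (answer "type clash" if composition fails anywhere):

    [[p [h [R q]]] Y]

((t → e) → t)

[R q] — R of type ((t → e) → (e → s)) combines with q of type (t → e): type (e → s).
[h [R q]] — [R q] of type (e → s) combines with h of type e: type s.
[p [h [R q]]] — p of type (s → (s → ((t → e) → t))) combines with [h [R q]] of type s: type (s → ((t → e) → t)).
[[p [h [R q]]] Y] — [p [h [R q]]] of type (s → ((t → e) → t)) combines with Y of type s: type ((t → e) → t).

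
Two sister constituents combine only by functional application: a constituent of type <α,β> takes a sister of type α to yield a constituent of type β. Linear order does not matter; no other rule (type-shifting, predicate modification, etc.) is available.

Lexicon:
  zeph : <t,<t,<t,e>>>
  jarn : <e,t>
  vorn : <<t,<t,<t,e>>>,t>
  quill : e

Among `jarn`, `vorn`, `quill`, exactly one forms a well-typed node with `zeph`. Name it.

vorn

jarn : <e,t> — neither side's domain matches the other.
vorn — combines: vorn : <<t,<t,<t,e>>>,t> takes zeph : <t,<t,<t,e>>> as argument, giving t.
quill : e — neither side's domain matches the other.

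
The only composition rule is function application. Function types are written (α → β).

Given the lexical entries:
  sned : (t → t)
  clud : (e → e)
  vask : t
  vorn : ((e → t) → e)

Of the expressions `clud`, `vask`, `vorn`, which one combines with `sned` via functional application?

clud : (e → e) — does not combine with sned.
vask — combines: sned : (t → t) takes vask : t as argument, giving t.
vorn : ((e → t) → e) — does not combine with sned.

vask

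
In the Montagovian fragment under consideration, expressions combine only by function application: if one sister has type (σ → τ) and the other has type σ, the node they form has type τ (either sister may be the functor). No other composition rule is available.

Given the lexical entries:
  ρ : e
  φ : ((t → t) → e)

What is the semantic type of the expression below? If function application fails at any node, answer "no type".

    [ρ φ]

no type

[ρ φ]: e with ((t → t) → e) — neither is a function whose domain matches the other; composition fails here.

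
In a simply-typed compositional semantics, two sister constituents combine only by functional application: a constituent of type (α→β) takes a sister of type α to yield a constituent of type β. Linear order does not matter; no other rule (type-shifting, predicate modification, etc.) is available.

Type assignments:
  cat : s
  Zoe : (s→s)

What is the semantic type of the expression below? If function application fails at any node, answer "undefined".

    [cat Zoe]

At [cat Zoe], Zoe : (s→s) takes cat : s, giving s.

s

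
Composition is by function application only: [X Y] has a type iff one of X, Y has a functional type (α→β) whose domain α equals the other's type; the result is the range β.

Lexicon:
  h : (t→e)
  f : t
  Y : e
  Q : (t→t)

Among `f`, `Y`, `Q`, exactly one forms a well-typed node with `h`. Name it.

f

f — combines: h : (t→e) takes f : t as argument, giving e.
Y : e — does not combine with h.
Q : (t→t) — does not combine with h.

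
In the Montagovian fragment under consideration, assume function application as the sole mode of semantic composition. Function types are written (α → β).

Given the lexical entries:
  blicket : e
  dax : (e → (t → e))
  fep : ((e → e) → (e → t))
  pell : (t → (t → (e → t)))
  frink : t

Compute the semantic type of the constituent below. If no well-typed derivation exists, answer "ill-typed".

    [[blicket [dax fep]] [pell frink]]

At [dax fep]: neither (e → (t → e)) nor ((e → e) → (e → t)) can take the other as argument; the node is ill-typed.

ill-typed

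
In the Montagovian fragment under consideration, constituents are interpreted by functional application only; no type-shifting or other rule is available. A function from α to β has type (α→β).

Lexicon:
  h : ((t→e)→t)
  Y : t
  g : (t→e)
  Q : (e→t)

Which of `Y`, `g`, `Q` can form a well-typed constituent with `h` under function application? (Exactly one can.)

Y : t — neither side's domain matches the other.
g — combines: h : ((t→e)→t) takes g : (t→e) as argument, giving t.
Q : (e→t) — neither side's domain matches the other.

g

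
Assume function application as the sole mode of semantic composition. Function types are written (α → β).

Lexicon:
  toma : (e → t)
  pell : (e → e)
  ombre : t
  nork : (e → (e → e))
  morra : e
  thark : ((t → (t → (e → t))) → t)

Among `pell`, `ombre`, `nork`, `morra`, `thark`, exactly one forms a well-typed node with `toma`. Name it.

pell : (e → e) — does not combine with toma.
ombre : t — does not combine with toma.
nork : (e → (e → e)) — does not combine with toma.
morra — combines: toma : (e → t) takes morra : e as argument, giving t.
thark : ((t → (t → (e → t))) → t) — does not combine with toma.

morra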